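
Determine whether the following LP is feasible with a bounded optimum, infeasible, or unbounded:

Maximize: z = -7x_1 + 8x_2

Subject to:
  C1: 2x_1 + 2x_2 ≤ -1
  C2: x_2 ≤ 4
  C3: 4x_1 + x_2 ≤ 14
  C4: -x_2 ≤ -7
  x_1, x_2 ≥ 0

Infeasible (no feasible solution exists)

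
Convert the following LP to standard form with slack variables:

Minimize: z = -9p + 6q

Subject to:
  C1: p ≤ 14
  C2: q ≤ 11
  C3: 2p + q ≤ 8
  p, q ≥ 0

min z = -9p + 6q

s.t.
  p + s1 = 14
  q + s2 = 11
  2p + q + s3 = 8
  p, q, s1, s2, s3 ≥ 0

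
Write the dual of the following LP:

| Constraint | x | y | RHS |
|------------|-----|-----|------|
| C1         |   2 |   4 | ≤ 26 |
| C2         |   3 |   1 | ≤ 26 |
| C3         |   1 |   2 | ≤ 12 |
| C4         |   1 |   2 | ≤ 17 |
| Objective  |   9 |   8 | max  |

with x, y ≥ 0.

Primal max cᵀx s.t. Ax ≤ b, x ≥ 0  →  Dual min bᵀy s.t. Aᵀy ≥ c, y ≥ 0.

Minimize: z = 26y1 + 26y2 + 12y3 + 17y4

Subject to:
  2y1 + 3y2 + y3 + y4 ≥ 9
  4y1 + y2 + 2y3 + 2y4 ≥ 8
  y1, y2, y3, y4 ≥ 0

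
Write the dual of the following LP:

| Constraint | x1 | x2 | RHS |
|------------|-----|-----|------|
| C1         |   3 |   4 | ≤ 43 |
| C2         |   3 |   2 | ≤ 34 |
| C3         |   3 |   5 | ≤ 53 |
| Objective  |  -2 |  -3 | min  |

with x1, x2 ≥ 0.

Primal min cᵀx s.t. Ax ≤ b, x ≥ 0  →  Dual max −bᵀy s.t. Aᵀy ≥ −c, y ≥ 0.

Maximize: z = -43y1 - 34y2 - 53y3

Subject to:
  3y1 + 3y2 + 3y3 ≥ 2
  4y1 + 2y2 + 5y3 ≥ 3
  y1, y2, y3 ≥ 0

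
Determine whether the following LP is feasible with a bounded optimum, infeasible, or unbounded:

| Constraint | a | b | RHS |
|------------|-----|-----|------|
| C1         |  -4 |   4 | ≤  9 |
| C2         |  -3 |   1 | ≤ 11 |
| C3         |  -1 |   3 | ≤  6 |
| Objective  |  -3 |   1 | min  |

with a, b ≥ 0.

Unbounded (objective can decrease without bound)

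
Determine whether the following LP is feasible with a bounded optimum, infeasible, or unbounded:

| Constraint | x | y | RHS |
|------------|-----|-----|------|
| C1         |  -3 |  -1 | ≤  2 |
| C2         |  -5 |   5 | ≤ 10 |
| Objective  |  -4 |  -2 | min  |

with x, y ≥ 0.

Unbounded (objective can decrease without bound)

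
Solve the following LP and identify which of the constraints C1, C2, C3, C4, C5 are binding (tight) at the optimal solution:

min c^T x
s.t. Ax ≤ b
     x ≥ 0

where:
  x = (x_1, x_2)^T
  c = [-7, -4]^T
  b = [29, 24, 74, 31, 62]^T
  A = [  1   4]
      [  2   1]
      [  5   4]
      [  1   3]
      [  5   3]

At x_1 = 10, x_2 = 4, compute slack b - a·x for each constraint:
  C1: 29 − 26 = 3  (slack)
  C2: 24 − 24 = 0  (binding)
  C3: 74 − 66 = 8  (slack)
  C4: 31 − 22 = 9  (slack)
  C5: 62 − 62 = 0  (binding)

Optimal: x_1 = 10, x_2 = 4
Binding: C2, C5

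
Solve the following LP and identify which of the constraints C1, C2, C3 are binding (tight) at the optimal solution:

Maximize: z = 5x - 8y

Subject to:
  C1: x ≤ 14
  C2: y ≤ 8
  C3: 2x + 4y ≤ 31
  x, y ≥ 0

At x = 14, y = 0, compute slack b - a·x for each constraint:
  C1: 14 − 14 = 0  (binding)
  C2: 8 − 0 = 8  (slack)
  C3: 31 − 28 = 3  (slack)

Optimal: x = 14, y = 0
Binding: C1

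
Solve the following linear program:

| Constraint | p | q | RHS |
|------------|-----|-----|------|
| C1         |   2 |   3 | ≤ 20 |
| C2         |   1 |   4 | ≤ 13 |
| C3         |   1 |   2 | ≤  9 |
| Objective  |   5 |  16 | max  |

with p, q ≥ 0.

Evaluate the objective at each vertex of the feasible region:
  z(0, 0) = 0
  z(9, 0) = 45
  z(5, 2) = 57  ←
  z(0, 3.25) = 52
The maximum is at p = 5, q = 2.

p = 5, q = 2, z = 57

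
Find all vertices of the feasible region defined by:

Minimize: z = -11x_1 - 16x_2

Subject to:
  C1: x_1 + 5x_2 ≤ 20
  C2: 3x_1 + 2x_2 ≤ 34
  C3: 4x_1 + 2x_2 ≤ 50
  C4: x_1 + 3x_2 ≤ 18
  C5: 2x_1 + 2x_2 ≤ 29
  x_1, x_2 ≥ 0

(0, 0), (11.33, 0), (10, 2), (0, 4)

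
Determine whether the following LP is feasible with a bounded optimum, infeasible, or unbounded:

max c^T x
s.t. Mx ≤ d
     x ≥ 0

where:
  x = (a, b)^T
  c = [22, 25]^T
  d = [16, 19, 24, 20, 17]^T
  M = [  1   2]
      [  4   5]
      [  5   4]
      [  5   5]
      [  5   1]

Feasible with a bounded optimal solution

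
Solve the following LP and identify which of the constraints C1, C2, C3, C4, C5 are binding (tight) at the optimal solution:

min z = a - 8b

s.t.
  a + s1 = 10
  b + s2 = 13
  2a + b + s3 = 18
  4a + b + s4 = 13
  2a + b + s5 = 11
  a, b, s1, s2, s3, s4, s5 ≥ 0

At a = 0, b = 11, compute slack b - a·x for each constraint:
  C1: 10 − 0 = 10  (slack)
  C2: 13 − 11 = 2  (slack)
  C3: 18 − 11 = 7  (slack)
  C4: 13 − 11 = 2  (slack)
  C5: 11 − 11 = 0  (binding)

Optimal: a = 0, b = 11
Binding: C5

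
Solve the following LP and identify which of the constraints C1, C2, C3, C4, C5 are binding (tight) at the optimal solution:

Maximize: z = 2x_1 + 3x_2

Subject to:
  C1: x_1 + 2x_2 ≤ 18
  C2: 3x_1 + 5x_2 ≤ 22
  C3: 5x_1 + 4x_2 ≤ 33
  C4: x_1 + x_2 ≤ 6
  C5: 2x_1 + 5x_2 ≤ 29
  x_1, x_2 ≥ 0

At x_1 = 4, x_2 = 2, compute slack b - a·x for each constraint:
  C1: 18 − 8 = 10  (slack)
  C2: 22 − 22 = 0  (binding)
  C3: 33 − 28 = 5  (slack)
  C4: 6 − 6 = 0  (binding)
  C5: 29 − 18 = 11  (slack)

Optimal: x_1 = 4, x_2 = 2
Binding: C2, C4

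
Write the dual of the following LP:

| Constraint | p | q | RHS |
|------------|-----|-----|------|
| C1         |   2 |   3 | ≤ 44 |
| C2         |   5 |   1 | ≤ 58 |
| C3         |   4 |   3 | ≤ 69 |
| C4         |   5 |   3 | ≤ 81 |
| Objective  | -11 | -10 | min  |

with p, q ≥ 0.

Primal min cᵀx s.t. Ax ≤ b, x ≥ 0  →  Dual max −bᵀy s.t. Aᵀy ≥ −c, y ≥ 0.

Maximize: z = -44y1 - 58y2 - 69y3 - 81y4

Subject to:
  2y1 + 5y2 + 4y3 + 5y4 ≥ 11
  3y1 + y2 + 3y3 + 3y4 ≥ 10
  y1, y2, y3, y4 ≥ 0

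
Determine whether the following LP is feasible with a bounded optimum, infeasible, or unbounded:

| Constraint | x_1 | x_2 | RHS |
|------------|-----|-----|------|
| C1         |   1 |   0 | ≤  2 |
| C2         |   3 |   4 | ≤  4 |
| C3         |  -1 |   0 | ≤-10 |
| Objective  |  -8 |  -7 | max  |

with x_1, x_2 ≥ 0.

Infeasible (no feasible solution exists)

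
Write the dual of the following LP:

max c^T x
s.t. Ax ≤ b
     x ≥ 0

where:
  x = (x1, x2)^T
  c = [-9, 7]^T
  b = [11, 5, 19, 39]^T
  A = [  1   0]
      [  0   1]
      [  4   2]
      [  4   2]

Primal max cᵀx s.t. Ax ≤ b, x ≥ 0  →  Dual min bᵀy s.t. Aᵀy ≥ c, y ≥ 0.

Minimize: z = 11y1 + 5y2 + 19y3 + 39y4

Subject to:
  y1 + 4y3 + 4y4 ≥ -9
  y2 + 2y3 + 2y4 ≥ 7
  y1, y2, y3, y4 ≥ 0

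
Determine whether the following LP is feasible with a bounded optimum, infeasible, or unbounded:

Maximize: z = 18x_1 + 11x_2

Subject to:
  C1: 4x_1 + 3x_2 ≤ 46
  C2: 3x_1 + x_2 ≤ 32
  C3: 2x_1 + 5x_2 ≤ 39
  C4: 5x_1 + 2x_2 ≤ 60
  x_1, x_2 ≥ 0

Feasible with a bounded optimal solution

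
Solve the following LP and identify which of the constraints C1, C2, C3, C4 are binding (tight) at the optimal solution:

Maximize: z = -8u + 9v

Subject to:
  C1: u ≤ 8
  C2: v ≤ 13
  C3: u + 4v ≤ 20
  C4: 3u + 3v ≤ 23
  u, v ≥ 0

At u = 0, v = 5, compute slack b - a·x for each constraint:
  C1: 8 − 0 = 8  (slack)
  C2: 13 − 5 = 8  (slack)
  C3: 20 − 20 = 0  (binding)
  C4: 23 − 15 = 8  (slack)

Optimal: u = 0, v = 5
Binding: C3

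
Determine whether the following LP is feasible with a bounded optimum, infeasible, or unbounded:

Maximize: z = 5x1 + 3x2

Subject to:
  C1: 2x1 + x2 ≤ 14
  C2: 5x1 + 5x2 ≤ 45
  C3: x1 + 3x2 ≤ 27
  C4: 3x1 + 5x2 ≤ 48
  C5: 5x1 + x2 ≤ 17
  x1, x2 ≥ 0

Feasible with a bounded optimal solution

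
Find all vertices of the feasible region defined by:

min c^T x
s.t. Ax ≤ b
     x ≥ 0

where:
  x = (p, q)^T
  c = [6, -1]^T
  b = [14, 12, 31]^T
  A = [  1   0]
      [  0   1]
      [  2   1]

(0, 0), (14, 0), (14, 3), (9.5, 12), (0, 12)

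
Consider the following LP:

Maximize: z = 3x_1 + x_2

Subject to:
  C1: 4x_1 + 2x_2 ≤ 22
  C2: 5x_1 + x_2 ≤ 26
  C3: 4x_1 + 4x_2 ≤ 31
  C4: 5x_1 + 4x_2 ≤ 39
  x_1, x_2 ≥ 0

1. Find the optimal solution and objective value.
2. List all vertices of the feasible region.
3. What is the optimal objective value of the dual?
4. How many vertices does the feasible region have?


1. x_1 = 5, x_2 = 1, z = 16
2. (0, 0), (5.2, 0), (5, 1), (3.25, 4.5), (0, 7.75)
3. 16
4. 5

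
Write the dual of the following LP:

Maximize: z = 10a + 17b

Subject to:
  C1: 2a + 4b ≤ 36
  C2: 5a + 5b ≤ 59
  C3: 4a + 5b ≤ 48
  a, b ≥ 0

Primal max cᵀx s.t. Ax ≤ b, x ≥ 0  →  Dual min bᵀy s.t. Aᵀy ≥ c, y ≥ 0.

Minimize: z = 36y1 + 59y2 + 48y3

Subject to:
  2y1 + 5y2 + 4y3 ≥ 10
  4y1 + 5y2 + 5y3 ≥ 17
  y1, y2, y3 ≥ 0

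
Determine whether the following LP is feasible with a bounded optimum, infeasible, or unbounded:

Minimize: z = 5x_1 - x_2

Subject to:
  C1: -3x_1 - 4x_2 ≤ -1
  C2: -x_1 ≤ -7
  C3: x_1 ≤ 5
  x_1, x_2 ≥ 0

Infeasible (no feasible solution exists)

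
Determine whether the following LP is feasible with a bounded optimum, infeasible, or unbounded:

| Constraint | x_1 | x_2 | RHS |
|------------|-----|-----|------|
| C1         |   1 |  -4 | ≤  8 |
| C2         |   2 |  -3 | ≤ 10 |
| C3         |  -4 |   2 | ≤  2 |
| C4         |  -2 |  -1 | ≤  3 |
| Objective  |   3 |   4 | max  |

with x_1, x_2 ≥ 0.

Unbounded (objective can increase without bound)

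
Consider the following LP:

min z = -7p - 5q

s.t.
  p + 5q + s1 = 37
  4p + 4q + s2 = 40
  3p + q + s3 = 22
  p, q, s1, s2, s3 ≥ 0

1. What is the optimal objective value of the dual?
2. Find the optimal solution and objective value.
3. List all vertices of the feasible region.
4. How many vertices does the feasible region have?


1. -62
2. p = 6, q = 4, z = -62
3. (0, 0), (7.333, 0), (6, 4), (3.25, 6.75), (0, 7.4)
4. 5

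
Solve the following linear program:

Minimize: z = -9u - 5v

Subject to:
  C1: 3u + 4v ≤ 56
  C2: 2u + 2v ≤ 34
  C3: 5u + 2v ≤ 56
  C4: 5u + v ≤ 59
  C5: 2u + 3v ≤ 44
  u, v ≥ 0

Evaluate the objective at each vertex of the feasible region:
  z(0, 0) = 0
  z(11.2, 0) = -100.8
  z(8, 8) = -112  ←
  z(0, 14) = -70
The minimum is at u = 8, v = 8.

u = 8, v = 8, z = -112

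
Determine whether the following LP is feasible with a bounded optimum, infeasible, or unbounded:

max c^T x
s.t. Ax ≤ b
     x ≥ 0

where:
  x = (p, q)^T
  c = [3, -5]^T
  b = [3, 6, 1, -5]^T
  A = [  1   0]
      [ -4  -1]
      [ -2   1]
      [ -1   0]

Infeasible (no feasible solution exists)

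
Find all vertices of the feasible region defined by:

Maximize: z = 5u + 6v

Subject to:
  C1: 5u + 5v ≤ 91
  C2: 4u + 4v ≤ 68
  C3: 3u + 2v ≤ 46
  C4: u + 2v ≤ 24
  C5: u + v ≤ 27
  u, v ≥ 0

(0, 0), (15.33, 0), (12, 5), (10, 7), (0, 12)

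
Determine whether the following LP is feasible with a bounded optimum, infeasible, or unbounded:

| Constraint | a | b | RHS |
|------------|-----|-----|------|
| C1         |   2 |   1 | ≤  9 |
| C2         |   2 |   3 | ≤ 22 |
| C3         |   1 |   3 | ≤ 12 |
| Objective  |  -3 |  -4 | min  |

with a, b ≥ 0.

Feasible with a bounded optimal solution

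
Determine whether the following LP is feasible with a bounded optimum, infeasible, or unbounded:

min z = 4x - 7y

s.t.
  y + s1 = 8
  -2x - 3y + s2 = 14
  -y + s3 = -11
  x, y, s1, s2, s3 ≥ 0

Infeasible (no feasible solution exists)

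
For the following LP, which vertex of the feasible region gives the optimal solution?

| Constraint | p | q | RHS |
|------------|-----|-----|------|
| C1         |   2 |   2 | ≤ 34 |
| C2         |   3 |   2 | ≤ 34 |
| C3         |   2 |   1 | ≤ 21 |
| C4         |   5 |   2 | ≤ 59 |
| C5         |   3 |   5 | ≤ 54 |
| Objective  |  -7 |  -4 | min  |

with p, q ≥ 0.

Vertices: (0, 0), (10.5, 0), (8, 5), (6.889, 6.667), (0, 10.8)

Evaluate the objective at each vertex of the feasible region:
  z(0, 0) = 0
  z(10.5, 0) = -73.5
  z(8, 5) = -76  ←
  z(6.889, 6.667) = -74.89
  z(0, 10.8) = -43.2
The minimum is at p = 8, q = 5.

(8, 5)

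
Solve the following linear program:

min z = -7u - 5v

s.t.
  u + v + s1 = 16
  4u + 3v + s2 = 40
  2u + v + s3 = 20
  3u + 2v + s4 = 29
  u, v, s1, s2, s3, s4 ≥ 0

Evaluate the objective at each vertex of the feasible region:
  z(0, 0) = 0
  z(9.667, 0) = -67.67
  z(7, 4) = -69  ←
  z(0, 13.33) = -66.67
The minimum is at u = 7, v = 4.

u = 7, v = 4, z = -69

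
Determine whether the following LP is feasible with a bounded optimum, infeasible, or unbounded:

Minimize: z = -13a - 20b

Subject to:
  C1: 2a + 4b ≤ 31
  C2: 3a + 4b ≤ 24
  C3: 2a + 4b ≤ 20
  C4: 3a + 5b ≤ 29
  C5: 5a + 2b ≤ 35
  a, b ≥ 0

Feasible with a bounded optimal solution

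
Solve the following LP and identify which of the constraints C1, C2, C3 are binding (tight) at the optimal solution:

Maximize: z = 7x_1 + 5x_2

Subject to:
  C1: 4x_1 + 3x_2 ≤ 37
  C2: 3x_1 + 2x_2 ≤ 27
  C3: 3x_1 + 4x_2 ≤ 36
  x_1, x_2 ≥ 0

At x_1 = 7, x_2 = 3, compute slack b - a·x for each constraint:
  C1: 37 − 37 = 0  (binding)
  C2: 27 − 27 = 0  (binding)
  C3: 36 − 33 = 3  (slack)

Optimal: x_1 = 7, x_2 = 3
Binding: C1, C2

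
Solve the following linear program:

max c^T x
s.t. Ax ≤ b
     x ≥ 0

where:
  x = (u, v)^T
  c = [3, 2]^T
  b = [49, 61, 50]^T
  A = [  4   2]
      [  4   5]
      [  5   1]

Evaluate the objective at each vertex of the feasible region:
  z(0, 0) = 0
  z(10, 0) = 30
  z(9, 5) = 37  ←
  z(0, 12.2) = 24.4
The maximum is at u = 9, v = 5.

u = 9, v = 5, z = 37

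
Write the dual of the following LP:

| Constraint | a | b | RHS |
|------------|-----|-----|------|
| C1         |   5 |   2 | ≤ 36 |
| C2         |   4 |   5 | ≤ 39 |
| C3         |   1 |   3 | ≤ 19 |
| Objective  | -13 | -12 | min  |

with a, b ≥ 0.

Primal min cᵀx s.t. Ax ≤ b, x ≥ 0  →  Dual max −bᵀy s.t. Aᵀy ≥ −c, y ≥ 0.

Maximize: z = -36y1 - 39y2 - 19y3

Subject to:
  5y1 + 4y2 + y3 ≥ 13
  2y1 + 5y2 + 3y3 ≥ 12
  y1, y2, y3 ≥ 0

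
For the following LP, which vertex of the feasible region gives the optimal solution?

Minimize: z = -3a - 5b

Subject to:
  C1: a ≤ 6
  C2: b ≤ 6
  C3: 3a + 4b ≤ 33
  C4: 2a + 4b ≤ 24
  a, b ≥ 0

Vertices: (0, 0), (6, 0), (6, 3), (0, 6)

Evaluate the objective at each vertex of the feasible region:
  z(0, 0) = 0
  z(6, 0) = -18
  z(6, 3) = -33  ←
  z(0, 6) = -30
The minimum is at a = 6, b = 3.

(6, 3)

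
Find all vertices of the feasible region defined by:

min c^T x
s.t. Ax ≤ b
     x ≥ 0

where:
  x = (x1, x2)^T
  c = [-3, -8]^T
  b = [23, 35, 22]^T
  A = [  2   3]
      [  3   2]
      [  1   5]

(0, 0), (11.5, 0), (7, 3), (0, 4.4)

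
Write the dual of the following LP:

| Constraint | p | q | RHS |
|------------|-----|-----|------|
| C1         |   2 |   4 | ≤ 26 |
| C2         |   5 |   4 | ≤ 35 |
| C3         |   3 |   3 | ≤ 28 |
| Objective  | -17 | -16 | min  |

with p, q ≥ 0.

Primal min cᵀx s.t. Ax ≤ b, x ≥ 0  →  Dual max −bᵀy s.t. Aᵀy ≥ −c, y ≥ 0.

Maximize: z = -26y1 - 35y2 - 28y3

Subject to:
  2y1 + 5y2 + 3y3 ≥ 17
  4y1 + 4y2 + 3y3 ≥ 16
  y1, y2, y3 ≥ 0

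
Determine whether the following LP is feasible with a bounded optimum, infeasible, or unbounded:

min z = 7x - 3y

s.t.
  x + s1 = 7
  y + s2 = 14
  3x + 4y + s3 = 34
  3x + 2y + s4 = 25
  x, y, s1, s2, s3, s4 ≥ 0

Feasible with a bounded optimal solution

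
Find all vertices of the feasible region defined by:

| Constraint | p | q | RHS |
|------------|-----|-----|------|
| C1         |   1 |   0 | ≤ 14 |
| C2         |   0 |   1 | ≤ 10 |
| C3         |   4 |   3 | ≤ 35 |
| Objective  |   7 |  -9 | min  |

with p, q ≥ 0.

(0, 0), (8.75, 0), (1.25, 10), (0, 10)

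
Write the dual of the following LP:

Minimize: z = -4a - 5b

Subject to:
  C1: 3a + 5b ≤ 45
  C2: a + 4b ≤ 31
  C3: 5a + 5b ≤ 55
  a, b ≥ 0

Primal min cᵀx s.t. Ax ≤ b, x ≥ 0  →  Dual max −bᵀy s.t. Aᵀy ≥ −c, y ≥ 0.

Maximize: z = -45y1 - 31y2 - 55y3

Subject to:
  3y1 + y2 + 5y3 ≥ 4
  5y1 + 4y2 + 5y3 ≥ 5
  y1, y2, y3 ≥ 0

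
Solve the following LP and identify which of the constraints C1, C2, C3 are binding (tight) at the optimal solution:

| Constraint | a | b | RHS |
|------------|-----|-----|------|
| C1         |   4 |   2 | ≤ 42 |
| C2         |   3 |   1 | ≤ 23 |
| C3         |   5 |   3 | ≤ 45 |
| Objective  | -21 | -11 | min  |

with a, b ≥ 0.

At a = 6, b = 5, compute slack b - a·x for each constraint:
  C1: 42 − 34 = 8  (slack)
  C2: 23 − 23 = 0  (binding)
  C3: 45 − 45 = 0  (binding)

Optimal: a = 6, b = 5
Binding: C2, C3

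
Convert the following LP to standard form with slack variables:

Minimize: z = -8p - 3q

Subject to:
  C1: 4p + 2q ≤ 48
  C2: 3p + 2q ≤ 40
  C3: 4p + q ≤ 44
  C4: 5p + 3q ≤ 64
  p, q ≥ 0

min z = -8p - 3q

s.t.
  4p + 2q + s1 = 48
  3p + 2q + s2 = 40
  4p + q + s3 = 44
  5p + 3q + s4 = 64
  p, q, s1, s2, s3, s4 ≥ 0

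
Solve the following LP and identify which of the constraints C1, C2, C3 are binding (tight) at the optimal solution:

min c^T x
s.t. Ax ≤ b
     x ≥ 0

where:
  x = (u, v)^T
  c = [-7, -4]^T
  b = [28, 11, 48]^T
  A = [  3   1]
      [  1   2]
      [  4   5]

At u = 9, v = 1, compute slack b - a·x for each constraint:
  C1: 28 − 28 = 0  (binding)
  C2: 11 − 11 = 0  (binding)
  C3: 48 − 41 = 7  (slack)

Optimal: u = 9, v = 1
Binding: C1, C2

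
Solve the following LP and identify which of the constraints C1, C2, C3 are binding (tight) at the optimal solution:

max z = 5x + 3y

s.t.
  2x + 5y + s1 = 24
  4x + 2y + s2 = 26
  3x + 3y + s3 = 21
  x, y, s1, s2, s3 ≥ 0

At x = 6, y = 1, compute slack b - a·x for each constraint:
  C1: 24 − 17 = 7  (slack)
  C2: 26 − 26 = 0  (binding)
  C3: 21 − 21 = 0  (binding)

Optimal: x = 6, y = 1
Binding: C2, C3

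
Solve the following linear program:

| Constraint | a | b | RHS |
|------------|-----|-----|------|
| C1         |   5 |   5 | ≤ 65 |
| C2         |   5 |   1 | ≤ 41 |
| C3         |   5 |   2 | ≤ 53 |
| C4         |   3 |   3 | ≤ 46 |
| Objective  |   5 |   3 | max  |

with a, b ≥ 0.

Evaluate the objective at each vertex of the feasible region:
  z(0, 0) = 0
  z(8.2, 0) = 41
  z(7, 6) = 53  ←
  z(0, 13) = 39
The maximum is at a = 7, b = 6.

a = 7, b = 6, z = 53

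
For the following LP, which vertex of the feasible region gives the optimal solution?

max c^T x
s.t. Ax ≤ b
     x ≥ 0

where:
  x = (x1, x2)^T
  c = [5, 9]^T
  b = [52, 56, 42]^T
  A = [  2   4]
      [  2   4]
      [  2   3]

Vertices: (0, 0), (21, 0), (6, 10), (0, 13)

Evaluate the objective at each vertex of the feasible region:
  z(0, 0) = 0
  z(21, 0) = 105
  z(6, 10) = 120  ←
  z(0, 13) = 117
The maximum is at x1 = 6, x2 = 10.

(6, 10)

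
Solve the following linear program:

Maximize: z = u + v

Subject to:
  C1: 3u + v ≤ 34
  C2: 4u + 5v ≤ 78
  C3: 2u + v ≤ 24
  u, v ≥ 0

Evaluate the objective at each vertex of the feasible region:
  z(0, 0) = 0
  z(11.33, 0) = 11.33
  z(10, 4) = 14
  z(7, 10) = 17  ←
  z(0, 15.6) = 15.6
The maximum is at u = 7, v = 10.

u = 7, v = 10, z = 17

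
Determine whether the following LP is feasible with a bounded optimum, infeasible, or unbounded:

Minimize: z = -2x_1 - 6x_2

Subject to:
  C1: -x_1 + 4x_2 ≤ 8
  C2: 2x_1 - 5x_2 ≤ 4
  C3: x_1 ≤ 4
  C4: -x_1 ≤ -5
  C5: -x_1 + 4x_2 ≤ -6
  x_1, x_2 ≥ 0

Infeasible (no feasible solution exists)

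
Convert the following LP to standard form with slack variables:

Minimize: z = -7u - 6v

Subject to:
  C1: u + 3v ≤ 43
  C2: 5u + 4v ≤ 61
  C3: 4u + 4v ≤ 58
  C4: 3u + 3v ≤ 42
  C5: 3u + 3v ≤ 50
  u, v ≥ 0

min z = -7u - 6v

s.t.
  u + 3v + s1 = 43
  5u + 4v + s2 = 61
  4u + 4v + s3 = 58
  3u + 3v + s4 = 42
  3u + 3v + s5 = 50
  u, v, s1, s2, s3, s4, s5 ≥ 0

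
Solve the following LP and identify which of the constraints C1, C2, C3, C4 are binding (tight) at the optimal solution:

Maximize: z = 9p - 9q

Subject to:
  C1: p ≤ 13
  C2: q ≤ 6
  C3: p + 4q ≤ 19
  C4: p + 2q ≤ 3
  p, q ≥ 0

At p = 3, q = 0, compute slack b - a·x for each constraint:
  C1: 13 − 3 = 10  (slack)
  C2: 6 − 0 = 6  (slack)
  C3: 19 − 3 = 16  (slack)
  C4: 3 − 3 = 0  (binding)

Optimal: p = 3, q = 0
Binding: C4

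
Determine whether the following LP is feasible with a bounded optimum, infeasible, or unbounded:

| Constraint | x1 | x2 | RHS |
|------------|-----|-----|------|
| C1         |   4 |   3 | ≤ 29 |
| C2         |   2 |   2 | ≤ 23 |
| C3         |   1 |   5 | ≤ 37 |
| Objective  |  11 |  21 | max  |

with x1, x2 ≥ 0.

Feasible with a bounded optimal solution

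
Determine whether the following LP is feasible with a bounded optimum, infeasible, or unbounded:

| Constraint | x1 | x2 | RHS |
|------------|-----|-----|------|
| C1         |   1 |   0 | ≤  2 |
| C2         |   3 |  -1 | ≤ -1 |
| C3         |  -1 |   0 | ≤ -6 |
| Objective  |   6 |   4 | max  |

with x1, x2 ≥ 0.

Infeasible (no feasible solution exists)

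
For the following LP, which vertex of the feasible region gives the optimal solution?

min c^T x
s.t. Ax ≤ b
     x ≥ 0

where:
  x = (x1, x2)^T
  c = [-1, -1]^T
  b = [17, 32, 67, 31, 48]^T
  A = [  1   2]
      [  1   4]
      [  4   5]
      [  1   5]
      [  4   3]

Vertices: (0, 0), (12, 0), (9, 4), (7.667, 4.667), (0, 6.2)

Evaluate the objective at each vertex of the feasible region:
  z(0, 0) = 0
  z(12, 0) = -12
  z(9, 4) = -13  ←
  z(7.667, 4.667) = -12.33
  z(0, 6.2) = -6.2
The minimum is at x1 = 9, x2 = 4.

(9, 4)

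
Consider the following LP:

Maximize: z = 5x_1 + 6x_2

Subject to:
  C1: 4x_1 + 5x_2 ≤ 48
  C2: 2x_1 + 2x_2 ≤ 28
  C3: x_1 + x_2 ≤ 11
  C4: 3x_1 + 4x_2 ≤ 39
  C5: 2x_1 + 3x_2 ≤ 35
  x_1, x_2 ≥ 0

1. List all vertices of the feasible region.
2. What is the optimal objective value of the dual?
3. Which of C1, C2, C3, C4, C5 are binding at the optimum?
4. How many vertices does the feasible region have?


1. (0, 0), (11, 0), (7, 4), (0, 9.6)
2. 59
3. C1, C3
4. 4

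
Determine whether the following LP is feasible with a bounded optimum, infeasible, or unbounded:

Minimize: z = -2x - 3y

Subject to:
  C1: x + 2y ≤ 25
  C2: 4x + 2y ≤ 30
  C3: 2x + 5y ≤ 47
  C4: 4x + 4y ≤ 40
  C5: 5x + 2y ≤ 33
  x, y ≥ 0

Feasible with a bounded optimal solution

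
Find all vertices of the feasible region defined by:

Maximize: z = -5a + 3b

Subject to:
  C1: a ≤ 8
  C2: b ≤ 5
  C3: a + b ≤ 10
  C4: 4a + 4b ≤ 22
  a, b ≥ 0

(0, 0), (5.5, 0), (0.5, 5), (0, 5)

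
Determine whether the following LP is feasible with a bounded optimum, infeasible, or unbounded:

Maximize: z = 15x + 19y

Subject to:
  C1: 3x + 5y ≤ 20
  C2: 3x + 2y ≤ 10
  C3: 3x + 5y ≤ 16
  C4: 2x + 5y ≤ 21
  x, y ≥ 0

Feasible with a bounded optimal solution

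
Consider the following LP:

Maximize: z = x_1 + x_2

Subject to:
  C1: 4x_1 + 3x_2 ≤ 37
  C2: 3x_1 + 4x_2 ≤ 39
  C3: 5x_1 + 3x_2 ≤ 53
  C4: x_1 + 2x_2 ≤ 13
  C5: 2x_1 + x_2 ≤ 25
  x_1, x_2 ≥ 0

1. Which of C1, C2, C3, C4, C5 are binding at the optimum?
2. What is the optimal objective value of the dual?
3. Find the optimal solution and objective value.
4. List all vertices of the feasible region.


1. C1, C4
2. 10
3. x_1 = 7, x_2 = 3, z = 10
4. (0, 0), (9.25, 0), (7, 3), (0, 6.5)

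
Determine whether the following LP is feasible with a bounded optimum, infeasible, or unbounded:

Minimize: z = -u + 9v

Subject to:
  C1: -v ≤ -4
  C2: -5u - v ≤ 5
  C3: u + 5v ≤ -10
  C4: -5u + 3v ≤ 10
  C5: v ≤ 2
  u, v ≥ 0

Infeasible (no feasible solution exists)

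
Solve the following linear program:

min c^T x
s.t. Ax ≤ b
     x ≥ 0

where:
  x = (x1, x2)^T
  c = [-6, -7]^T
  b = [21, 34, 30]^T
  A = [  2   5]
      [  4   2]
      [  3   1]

Evaluate the objective at each vertex of the feasible region:
  z(0, 0) = 0
  z(8.5, 0) = -51
  z(8, 1) = -55  ←
  z(0, 4.2) = -29.4
The minimum is at x1 = 8, x2 = 1.

x1 = 8, x2 = 1, z = -55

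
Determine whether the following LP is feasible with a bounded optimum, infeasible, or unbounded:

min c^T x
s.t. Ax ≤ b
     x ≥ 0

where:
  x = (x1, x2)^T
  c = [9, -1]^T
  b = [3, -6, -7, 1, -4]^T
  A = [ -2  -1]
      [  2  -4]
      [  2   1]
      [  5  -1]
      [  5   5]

Infeasible (no feasible solution exists)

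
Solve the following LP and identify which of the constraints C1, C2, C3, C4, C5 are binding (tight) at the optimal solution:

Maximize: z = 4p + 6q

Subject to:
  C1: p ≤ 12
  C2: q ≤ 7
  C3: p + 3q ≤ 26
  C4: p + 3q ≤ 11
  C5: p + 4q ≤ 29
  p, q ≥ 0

At p = 11, q = 0, compute slack b - a·x for each constraint:
  C1: 12 − 11 = 1  (slack)
  C2: 7 − 0 = 7  (slack)
  C3: 26 − 11 = 15  (slack)
  C4: 11 − 11 = 0  (binding)
  C5: 29 − 11 = 18  (slack)

Optimal: p = 11, q = 0
Binding: C4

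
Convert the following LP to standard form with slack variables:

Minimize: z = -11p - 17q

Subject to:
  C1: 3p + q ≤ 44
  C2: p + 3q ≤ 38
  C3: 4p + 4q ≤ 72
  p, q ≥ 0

min z = -11p - 17q

s.t.
  3p + q + s1 = 44
  p + 3q + s2 = 38
  4p + 4q + s3 = 72
  p, q, s1, s2, s3 ≥ 0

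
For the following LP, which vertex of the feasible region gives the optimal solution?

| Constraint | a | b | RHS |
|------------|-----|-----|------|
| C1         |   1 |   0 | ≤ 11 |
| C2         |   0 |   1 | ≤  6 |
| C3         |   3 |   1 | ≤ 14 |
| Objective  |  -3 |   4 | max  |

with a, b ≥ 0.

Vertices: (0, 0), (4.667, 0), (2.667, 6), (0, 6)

Evaluate the objective at each vertex of the feasible region:
  z(0, 0) = 0
  z(4.667, 0) = -14
  z(2.667, 6) = 16
  z(0, 6) = 24  ←
The maximum is at a = 0, b = 6.

(0, 6)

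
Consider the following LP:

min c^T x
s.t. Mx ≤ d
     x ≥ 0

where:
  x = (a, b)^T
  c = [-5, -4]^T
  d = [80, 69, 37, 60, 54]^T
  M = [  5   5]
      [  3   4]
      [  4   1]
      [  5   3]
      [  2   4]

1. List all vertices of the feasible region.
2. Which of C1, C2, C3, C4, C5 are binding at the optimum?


1. (0, 0), (9.25, 0), (7.286, 7.857), (6, 10), (5, 11), (0, 13.5)
2. C1, C4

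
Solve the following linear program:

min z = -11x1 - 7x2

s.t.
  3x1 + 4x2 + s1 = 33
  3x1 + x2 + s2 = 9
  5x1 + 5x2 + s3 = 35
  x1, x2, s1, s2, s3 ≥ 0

Evaluate the objective at each vertex of the feasible region:
  z(0, 0) = 0
  z(3, 0) = -33
  z(1, 6) = -53  ←
  z(0, 7) = -49
The minimum is at x1 = 1, x2 = 6.

x1 = 1, x2 = 6, z = -53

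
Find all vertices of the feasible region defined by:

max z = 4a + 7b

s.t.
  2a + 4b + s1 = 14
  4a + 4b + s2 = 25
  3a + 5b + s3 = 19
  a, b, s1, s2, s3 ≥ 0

(0, 0), (6.25, 0), (6.125, 0.125), (3, 2), (0, 3.5)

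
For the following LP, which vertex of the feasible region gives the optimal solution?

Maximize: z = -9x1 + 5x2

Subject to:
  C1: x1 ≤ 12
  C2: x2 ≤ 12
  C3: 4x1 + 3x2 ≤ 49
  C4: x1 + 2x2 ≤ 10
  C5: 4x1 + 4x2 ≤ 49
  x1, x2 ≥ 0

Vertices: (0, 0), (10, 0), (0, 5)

Evaluate the objective at each vertex of the feasible region:
  z(0, 0) = 0
  z(10, 0) = -90
  z(0, 5) = 25  ←
The maximum is at x1 = 0, x2 = 5.

(0, 5)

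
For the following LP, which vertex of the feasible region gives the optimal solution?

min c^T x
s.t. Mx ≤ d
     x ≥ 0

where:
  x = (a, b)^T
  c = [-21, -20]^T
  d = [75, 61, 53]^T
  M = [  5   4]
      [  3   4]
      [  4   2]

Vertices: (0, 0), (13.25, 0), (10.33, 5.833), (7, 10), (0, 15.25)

Evaluate the objective at each vertex of the feasible region:
  z(0, 0) = 0
  z(13.25, 0) = -278.2
  z(10.33, 5.833) = -333.7
  z(7, 10) = -347  ←
  z(0, 15.25) = -305
The minimum is at a = 7, b = 10.

(7, 10)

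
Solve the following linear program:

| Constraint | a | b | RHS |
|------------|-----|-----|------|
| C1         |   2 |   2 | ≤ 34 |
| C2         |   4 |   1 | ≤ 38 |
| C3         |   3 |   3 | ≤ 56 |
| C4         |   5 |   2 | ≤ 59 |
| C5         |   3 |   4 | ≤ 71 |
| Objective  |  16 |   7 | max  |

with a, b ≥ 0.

Evaluate the objective at each vertex of the feasible region:
  z(0, 0) = 0
  z(9.5, 0) = 152
  z(7, 10) = 182  ←
  z(0, 17) = 119
The maximum is at a = 7, b = 10.

a = 7, b = 10, z = 182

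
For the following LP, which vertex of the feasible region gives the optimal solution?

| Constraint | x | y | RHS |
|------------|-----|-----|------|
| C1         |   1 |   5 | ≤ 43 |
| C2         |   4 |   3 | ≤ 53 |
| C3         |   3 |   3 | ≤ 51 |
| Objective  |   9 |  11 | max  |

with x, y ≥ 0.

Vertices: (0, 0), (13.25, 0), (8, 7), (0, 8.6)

Evaluate the objective at each vertex of the feasible region:
  z(0, 0) = 0
  z(13.25, 0) = 119.2
  z(8, 7) = 149  ←
  z(0, 8.6) = 94.6
The maximum is at x = 8, y = 7.

(8, 7)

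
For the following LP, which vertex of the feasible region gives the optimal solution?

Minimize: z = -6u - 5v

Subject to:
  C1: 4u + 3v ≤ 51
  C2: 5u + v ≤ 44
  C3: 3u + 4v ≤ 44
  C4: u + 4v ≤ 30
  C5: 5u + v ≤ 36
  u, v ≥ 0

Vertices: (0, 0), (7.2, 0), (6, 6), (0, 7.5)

Evaluate the objective at each vertex of the feasible region:
  z(0, 0) = 0
  z(7.2, 0) = -43.2
  z(6, 6) = -66  ←
  z(0, 7.5) = -37.5
The minimum is at u = 6, v = 6.

(6, 6)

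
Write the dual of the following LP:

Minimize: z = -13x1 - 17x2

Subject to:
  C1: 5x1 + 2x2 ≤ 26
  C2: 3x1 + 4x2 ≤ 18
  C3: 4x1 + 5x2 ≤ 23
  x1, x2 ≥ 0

Primal min cᵀx s.t. Ax ≤ b, x ≥ 0  →  Dual max −bᵀy s.t. Aᵀy ≥ −c, y ≥ 0.

Maximize: z = -26y1 - 18y2 - 23y3

Subject to:
  5y1 + 3y2 + 4y3 ≥ 13
  2y1 + 4y2 + 5y3 ≥ 17
  y1, y2, y3 ≥ 0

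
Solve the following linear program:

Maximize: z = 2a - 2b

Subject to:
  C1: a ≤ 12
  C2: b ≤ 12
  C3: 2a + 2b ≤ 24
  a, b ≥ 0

Evaluate the objective at each vertex of the feasible region:
  z(0, 0) = 0
  z(12, 0) = 24  ←
  z(0, 12) = -24
The maximum is at a = 12, b = 0.

a = 12, b = 0, z = 24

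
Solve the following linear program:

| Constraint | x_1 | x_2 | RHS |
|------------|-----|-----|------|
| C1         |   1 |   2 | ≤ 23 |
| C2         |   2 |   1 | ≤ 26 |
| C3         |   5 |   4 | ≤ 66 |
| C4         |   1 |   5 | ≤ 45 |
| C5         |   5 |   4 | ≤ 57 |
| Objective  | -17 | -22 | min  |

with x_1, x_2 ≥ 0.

Evaluate the objective at each vertex of the feasible region:
  z(0, 0) = 0
  z(11.4, 0) = -193.8
  z(5, 8) = -261  ←
  z(0, 9) = -198
The minimum is at x_1 = 5, x_2 = 8.

x_1 = 5, x_2 = 8, z = -261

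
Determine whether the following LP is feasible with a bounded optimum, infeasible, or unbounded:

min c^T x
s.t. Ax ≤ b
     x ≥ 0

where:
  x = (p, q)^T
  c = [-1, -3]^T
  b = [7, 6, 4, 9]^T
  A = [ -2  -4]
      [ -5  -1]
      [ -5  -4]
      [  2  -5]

Unbounded (objective can decrease without bound)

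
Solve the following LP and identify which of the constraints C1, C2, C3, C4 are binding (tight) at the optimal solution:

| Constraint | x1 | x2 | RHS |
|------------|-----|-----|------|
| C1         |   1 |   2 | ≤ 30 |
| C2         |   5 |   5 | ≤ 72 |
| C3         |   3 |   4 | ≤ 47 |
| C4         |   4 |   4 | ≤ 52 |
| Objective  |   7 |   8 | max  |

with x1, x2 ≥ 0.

At x1 = 5, x2 = 8, compute slack b - a·x for each constraint:
  C1: 30 − 21 = 9  (slack)
  C2: 72 − 65 = 7  (slack)
  C3: 47 − 47 = 0  (binding)
  C4: 52 − 52 = 0  (binding)

Optimal: x1 = 5, x2 = 8
Binding: C3, C4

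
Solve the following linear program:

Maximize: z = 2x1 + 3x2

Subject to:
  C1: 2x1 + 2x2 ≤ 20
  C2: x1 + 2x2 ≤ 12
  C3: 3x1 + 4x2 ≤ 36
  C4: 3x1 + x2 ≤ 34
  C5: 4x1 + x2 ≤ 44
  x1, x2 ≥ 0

Evaluate the objective at each vertex of the feasible region:
  z(0, 0) = 0
  z(10, 0) = 20
  z(8, 2) = 22  ←
  z(0, 6) = 18
The maximum is at x1 = 8, x2 = 2.

x1 = 8, x2 = 2, z = 22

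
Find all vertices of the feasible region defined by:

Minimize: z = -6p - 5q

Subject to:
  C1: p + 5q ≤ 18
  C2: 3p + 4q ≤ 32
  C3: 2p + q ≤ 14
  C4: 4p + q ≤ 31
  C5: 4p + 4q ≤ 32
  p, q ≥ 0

(0, 0), (7, 0), (6, 2), (5.5, 2.5), (0, 3.6)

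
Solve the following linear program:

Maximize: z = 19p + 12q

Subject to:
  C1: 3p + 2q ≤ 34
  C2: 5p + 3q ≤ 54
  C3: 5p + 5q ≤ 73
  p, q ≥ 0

Evaluate the objective at each vertex of the feasible region:
  z(0, 0) = 0
  z(10.8, 0) = 205.2
  z(6, 8) = 210  ←
  z(4.8, 9.8) = 208.8
  z(0, 14.6) = 175.2
The maximum is at p = 6, q = 8.

p = 6, q = 8, z = 210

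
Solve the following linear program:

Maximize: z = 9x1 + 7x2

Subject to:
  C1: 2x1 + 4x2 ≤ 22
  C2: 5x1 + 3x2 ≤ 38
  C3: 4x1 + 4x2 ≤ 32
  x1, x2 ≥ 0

Evaluate the objective at each vertex of the feasible region:
  z(0, 0) = 0
  z(7.6, 0) = 68.4
  z(7, 1) = 70  ←
  z(5, 3) = 66
  z(0, 5.5) = 38.5
The maximum is at x1 = 7, x2 = 1.

x1 = 7, x2 = 1, z = 70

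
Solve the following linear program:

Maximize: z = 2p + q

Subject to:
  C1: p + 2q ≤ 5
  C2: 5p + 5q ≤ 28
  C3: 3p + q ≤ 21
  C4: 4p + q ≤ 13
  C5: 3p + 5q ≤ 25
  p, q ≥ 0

Evaluate the objective at each vertex of the feasible region:
  z(0, 0) = 0
  z(3.25, 0) = 6.5
  z(3, 1) = 7  ←
  z(0, 2.5) = 2.5
The maximum is at p = 3, q = 1.

p = 3, q = 1, z = 7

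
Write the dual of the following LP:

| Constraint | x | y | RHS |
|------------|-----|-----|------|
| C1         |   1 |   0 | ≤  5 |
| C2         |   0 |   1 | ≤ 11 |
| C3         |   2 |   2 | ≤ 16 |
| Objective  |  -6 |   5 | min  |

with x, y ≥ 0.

Primal min cᵀx s.t. Ax ≤ b, x ≥ 0  →  Dual max −bᵀy s.t. Aᵀy ≥ −c, y ≥ 0.

Maximize: z = -5y1 - 11y2 - 16y3

Subject to:
  y1 + 2y3 ≥ 6
  y2 + 2y3 ≥ -5
  y1, y2, y3 ≥ 0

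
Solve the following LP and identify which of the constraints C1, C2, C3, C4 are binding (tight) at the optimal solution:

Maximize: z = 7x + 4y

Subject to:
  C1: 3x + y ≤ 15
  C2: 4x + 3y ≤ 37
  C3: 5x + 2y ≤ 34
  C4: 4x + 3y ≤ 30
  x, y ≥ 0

At x = 3, y = 6, compute slack b - a·x for each constraint:
  C1: 15 − 15 = 0  (binding)
  C2: 37 − 30 = 7  (slack)
  C3: 34 − 27 = 7  (slack)
  C4: 30 − 30 = 0  (binding)

Optimal: x = 3, y = 6
Binding: C1, C4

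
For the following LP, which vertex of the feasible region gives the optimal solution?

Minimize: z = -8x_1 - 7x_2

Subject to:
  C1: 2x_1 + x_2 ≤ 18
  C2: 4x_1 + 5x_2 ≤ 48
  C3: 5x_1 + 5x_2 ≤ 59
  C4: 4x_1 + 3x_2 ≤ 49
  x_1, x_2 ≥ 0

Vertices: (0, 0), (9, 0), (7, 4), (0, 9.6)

Evaluate the objective at each vertex of the feasible region:
  z(0, 0) = 0
  z(9, 0) = -72
  z(7, 4) = -84  ←
  z(0, 9.6) = -67.2
The minimum is at x_1 = 7, x_2 = 4.

(7, 4)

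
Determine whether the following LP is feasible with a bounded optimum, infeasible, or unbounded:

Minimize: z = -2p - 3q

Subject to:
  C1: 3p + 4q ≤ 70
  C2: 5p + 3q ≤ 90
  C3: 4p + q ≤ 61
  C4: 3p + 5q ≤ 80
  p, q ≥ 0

Feasible with a bounded optimal solution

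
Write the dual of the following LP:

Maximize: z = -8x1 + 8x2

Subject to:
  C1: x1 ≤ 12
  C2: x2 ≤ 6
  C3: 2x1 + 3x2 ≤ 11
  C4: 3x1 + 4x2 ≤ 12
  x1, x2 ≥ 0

Primal max cᵀx s.t. Ax ≤ b, x ≥ 0  →  Dual min bᵀy s.t. Aᵀy ≥ c, y ≥ 0.

Minimize: z = 12y1 + 6y2 + 11y3 + 12y4

Subject to:
  y1 + 2y3 + 3y4 ≥ -8
  y2 + 3y3 + 4y4 ≥ 8
  y1, y2, y3, y4 ≥ 0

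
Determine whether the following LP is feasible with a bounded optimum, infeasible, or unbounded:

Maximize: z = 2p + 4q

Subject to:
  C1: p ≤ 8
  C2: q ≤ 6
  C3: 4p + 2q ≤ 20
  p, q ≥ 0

Feasible with a bounded optimal solution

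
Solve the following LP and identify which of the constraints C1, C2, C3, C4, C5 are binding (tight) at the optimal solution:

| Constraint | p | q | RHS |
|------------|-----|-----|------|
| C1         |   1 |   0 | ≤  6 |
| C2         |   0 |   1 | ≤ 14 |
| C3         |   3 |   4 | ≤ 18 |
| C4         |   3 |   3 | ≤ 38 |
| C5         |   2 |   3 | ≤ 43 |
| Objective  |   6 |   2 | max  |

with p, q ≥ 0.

At p = 6, q = 0, compute slack b - a·x for each constraint:
  C1: 6 − 6 = 0  (binding)
  C2: 14 − 0 = 14  (slack)
  C3: 18 − 18 = 0  (binding)
  C4: 38 − 18 = 20  (slack)
  C5: 43 − 12 = 31  (slack)

Optimal: p = 6, q = 0
Binding: C1, C3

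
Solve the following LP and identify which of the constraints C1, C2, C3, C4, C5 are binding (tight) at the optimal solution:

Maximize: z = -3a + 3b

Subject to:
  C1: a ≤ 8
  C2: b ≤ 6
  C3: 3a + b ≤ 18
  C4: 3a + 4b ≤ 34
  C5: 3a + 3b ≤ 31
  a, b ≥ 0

At a = 0, b = 6, compute slack b - a·x for each constraint:
  C1: 8 − 0 = 8  (slack)
  C2: 6 − 6 = 0  (binding)
  C3: 18 − 6 = 12  (slack)
  C4: 34 − 24 = 10  (slack)
  C5: 31 − 18 = 13  (slack)

Optimal: a = 0, b = 6
Binding: C2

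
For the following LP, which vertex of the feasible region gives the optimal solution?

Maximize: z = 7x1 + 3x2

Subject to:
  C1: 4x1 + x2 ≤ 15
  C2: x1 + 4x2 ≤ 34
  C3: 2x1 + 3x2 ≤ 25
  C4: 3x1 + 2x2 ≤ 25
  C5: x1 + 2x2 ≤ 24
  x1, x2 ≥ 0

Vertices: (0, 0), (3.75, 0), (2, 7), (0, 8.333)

Evaluate the objective at each vertex of the feasible region:
  z(0, 0) = 0
  z(3.75, 0) = 26.25
  z(2, 7) = 35  ←
  z(0, 8.333) = 25
The maximum is at x1 = 2, x2 = 7.

(2, 7)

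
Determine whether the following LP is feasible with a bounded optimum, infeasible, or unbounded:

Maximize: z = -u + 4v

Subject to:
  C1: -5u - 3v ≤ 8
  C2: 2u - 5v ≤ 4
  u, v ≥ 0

Unbounded (objective can increase without bound)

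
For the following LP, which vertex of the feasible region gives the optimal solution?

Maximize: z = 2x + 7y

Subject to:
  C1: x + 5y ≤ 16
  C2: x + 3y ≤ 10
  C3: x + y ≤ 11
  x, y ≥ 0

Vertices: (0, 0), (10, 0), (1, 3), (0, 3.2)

Evaluate the objective at each vertex of the feasible region:
  z(0, 0) = 0
  z(10, 0) = 20
  z(1, 3) = 23  ←
  z(0, 3.2) = 22.4
The maximum is at x = 1, y = 3.

(1, 3)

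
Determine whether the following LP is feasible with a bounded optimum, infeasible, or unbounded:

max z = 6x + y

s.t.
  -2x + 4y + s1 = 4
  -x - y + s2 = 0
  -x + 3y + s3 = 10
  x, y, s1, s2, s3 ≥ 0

Unbounded (objective can increase without bound)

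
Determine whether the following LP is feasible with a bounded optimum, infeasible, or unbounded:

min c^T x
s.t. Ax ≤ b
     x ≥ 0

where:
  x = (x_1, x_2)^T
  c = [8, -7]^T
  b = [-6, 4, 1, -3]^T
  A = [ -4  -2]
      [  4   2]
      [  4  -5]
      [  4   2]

Infeasible (no feasible solution exists)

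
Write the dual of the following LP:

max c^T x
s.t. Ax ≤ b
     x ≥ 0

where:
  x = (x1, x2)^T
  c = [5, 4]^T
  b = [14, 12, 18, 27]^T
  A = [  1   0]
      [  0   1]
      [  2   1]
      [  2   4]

Primal max cᵀx s.t. Ax ≤ b, x ≥ 0  →  Dual min bᵀy s.t. Aᵀy ≥ c, y ≥ 0.

Minimize: z = 14y1 + 12y2 + 18y3 + 27y4

Subject to:
  y1 + 2y3 + 2y4 ≥ 5
  y2 + y3 + 4y4 ≥ 4
  y1, y2, y3, y4 ≥ 0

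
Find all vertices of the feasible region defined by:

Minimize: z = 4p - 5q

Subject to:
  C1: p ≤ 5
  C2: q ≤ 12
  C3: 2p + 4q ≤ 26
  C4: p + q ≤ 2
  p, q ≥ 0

(0, 0), (2, 0), (0, 2)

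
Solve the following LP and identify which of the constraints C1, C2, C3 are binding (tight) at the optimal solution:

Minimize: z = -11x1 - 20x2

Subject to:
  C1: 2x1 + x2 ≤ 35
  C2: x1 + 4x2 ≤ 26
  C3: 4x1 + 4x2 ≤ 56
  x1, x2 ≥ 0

At x1 = 10, x2 = 4, compute slack b - a·x for each constraint:
  C1: 35 − 24 = 11  (slack)
  C2: 26 − 26 = 0  (binding)
  C3: 56 − 56 = 0  (binding)

Optimal: x1 = 10, x2 = 4
Binding: C2, C3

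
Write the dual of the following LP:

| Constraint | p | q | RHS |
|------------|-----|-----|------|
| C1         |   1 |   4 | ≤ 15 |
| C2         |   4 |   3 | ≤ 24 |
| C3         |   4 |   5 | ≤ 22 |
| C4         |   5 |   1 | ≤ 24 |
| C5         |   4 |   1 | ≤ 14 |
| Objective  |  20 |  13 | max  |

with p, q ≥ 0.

Primal max cᵀx s.t. Ax ≤ b, x ≥ 0  →  Dual min bᵀy s.t. Aᵀy ≥ c, y ≥ 0.

Minimize: z = 15y1 + 24y2 + 22y3 + 24y4 + 14y5

Subject to:
  y1 + 4y2 + 4y3 + 5y4 + 4y5 ≥ 20
  4y1 + 3y2 + 5y3 + y4 + y5 ≥ 13
  y1, y2, y3, y4, y5 ≥ 0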